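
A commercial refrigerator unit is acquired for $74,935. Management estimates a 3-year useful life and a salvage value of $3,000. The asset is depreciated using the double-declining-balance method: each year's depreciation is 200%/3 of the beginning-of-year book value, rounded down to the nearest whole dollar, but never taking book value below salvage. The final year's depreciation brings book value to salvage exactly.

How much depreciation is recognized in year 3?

$5,327

Depreciable base = $74,935 − $3,000 = $71,935.
Year 1: ⌊$74,935 × 200%/3⌋ = $49,956. Book value $24,979.
Year 2: ⌊$24,979 × 200%/3⌋ = $16,652. Book value $8,327.
Year 3 (final): $8,327 − $3,000 = $5,327. Book value $3,000.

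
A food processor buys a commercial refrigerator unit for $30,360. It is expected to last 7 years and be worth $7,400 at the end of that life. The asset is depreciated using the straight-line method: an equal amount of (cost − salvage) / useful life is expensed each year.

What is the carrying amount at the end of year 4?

Depreciable base = $30,360 − $7,400 = $22,960.
Annual expense = $22,960 / 7 = $3,280.
End of year 1: book value $27,080.
End of year 2: book value $23,800.
End of year 3: book value $20,520.
End of year 4: book value $17,240.

$17,240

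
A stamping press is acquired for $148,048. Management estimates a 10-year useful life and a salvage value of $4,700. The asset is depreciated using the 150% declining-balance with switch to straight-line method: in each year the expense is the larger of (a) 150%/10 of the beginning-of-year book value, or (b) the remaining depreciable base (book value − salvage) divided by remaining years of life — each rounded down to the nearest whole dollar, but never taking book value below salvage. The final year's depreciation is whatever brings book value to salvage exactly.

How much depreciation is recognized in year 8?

Depreciable base = $148,048 − $4,700 = $143,348.
Year 1: DB = ⌊$148,048 × 150%/10⌋ = $22,207; SL = ⌊$143,348/10⌋ = $14,334 → take DB $22,207. Book value $125,841.
Year 2: DB = ⌊$125,841 × 150%/10⌋ = $18,876; SL = ⌊$121,141/9⌋ = $13,460 → take DB $18,876. Book value $106,965.
Year 3: DB = ⌊$106,965 × 150%/10⌋ = $16,044; SL = ⌊$102,265/8⌋ = $12,783 → take DB $16,044. Book value $90,921.
Year 4: DB = ⌊$90,921 × 150%/10⌋ = $13,638; SL = ⌊$86,221/7⌋ = $12,317 → take DB $13,638. Book value $77,283.
Year 5: DB = ⌊$77,283 × 150%/10⌋ = $11,592; SL = ⌊$72,583/6⌋ = $12,097 → take SL $12,097. Book value $65,186.
Year 6: DB = ⌊$65,186 × 150%/10⌋ = $9,777; SL = ⌊$60,486/5⌋ = $12,097 → take SL $12,097. Book value $53,089.
Year 7: DB = ⌊$53,089 × 150%/10⌋ = $7,963; SL = ⌊$48,389/4⌋ = $12,097 → take SL $12,097. Book value $40,992.
Year 8: DB = ⌊$40,992 × 150%/10⌋ = $6,148; SL = ⌊$36,292/3⌋ = $12,097 → take SL $12,097. Book value $28,895.

$12,097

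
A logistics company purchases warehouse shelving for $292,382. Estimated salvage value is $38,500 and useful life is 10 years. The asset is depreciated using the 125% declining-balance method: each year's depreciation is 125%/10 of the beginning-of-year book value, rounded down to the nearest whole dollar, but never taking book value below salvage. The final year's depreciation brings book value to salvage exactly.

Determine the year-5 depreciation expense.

Depreciable base = $292,382 − $38,500 = $253,882.
Year 1: ⌊$292,382 × 125%/10⌋ = $36,547. Book value $255,835.
Year 2: ⌊$255,835 × 125%/10⌋ = $31,979. Book value $223,856.
Year 3: ⌊$223,856 × 125%/10⌋ = $27,982. Book value $195,874.
Year 4: ⌊$195,874 × 125%/10⌋ = $24,484. Book value $171,390.
Year 5: ⌊$171,390 × 125%/10⌋ = $21,423. Book value $149,967.

$21,423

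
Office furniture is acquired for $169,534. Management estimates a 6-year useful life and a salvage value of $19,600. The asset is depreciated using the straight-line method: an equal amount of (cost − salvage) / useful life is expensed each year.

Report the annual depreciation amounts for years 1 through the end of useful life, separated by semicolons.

$24,989; $24,989; $24,989; $24,989; $24,989; $24,989

Depreciable base = $169,534 − $19,600 = $149,934.
Annual expense = $149,934 / 6 = $24,989.
End of year 1: book value $144,545.
End of year 2: book value $119,556.
End of year 3: book value $94,567.
End of year 4: book value $69,578.
End of year 5: book value $44,589.
End of year 6: book value $19,600.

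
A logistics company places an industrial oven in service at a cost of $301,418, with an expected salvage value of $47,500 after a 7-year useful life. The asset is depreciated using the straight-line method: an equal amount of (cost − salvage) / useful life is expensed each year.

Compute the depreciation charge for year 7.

$36,274

Depreciable base = $301,418 − $47,500 = $253,918.
Annual expense = $253,918 / 7 = $36,274.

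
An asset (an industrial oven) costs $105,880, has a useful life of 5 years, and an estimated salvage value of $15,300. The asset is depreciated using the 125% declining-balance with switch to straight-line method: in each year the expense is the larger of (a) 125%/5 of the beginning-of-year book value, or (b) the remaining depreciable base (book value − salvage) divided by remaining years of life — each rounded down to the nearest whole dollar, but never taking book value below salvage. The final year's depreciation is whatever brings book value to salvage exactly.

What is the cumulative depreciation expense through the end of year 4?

Depreciable base = $105,880 − $15,300 = $90,580.
Year 1: DB = ⌊$105,880 × 125%/5⌋ = $26,470; SL = ⌊$90,580/5⌋ = $18,116 → take DB $26,470. Book value $79,410.
Year 2: DB = ⌊$79,410 × 125%/5⌋ = $19,852; SL = ⌊$64,110/4⌋ = $16,027 → take DB $19,852. Book value $59,558.
Year 3: DB = ⌊$59,558 × 125%/5⌋ = $14,889; SL = ⌊$44,258/3⌋ = $14,752 → take DB $14,889. Book value $44,669.
Year 4: DB = ⌊$44,669 × 125%/5⌋ = $11,167; SL = ⌊$29,369/2⌋ = $14,684 → take SL $14,684. Book value $29,985.
Accumulated through year 4 = $105,880 − $29,985 = $75,895.

$75,895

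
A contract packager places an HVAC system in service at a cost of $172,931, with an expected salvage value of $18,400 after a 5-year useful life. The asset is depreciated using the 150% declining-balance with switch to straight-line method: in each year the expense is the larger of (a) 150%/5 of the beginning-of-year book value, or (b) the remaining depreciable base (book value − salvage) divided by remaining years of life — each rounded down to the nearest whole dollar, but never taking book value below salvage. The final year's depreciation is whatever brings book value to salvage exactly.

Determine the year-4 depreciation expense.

$20,458

Depreciable base = $172,931 − $18,400 = $154,531.
Year 1: DB = ⌊$172,931 × 150%/5⌋ = $51,879; SL = ⌊$154,531/5⌋ = $30,906 → take DB $51,879. Book value $121,052.
Year 2: DB = ⌊$121,052 × 150%/5⌋ = $36,315; SL = ⌊$102,652/4⌋ = $25,663 → take DB $36,315. Book value $84,737.
Year 3: DB = ⌊$84,737 × 150%/5⌋ = $25,421; SL = ⌊$66,337/3⌋ = $22,112 → take DB $25,421. Book value $59,316.
Year 4: DB = ⌊$59,316 × 150%/5⌋ = $17,794; SL = ⌊$40,916/2⌋ = $20,458 → take SL $20,458. Book value $38,858.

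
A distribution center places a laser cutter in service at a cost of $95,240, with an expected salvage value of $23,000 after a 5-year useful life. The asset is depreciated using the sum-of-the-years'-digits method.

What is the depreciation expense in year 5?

Depreciable base = $95,240 − $23,000 = $72,240.
Sum of the years' digits = 5+4+3+2+1 = 15.
Year 1: $72,240 × 5/15 = $24,080. Book value $71,160.
Year 2: $72,240 × 4/15 = $19,264. Book value $51,896.
Year 3: $72,240 × 3/15 = $14,448. Book value $37,448.
Year 4: $72,240 × 2/15 = $9,632. Book value $27,816.
Year 5: $72,240 × 1/15 = $4,816. Book value $23,000.

$4,816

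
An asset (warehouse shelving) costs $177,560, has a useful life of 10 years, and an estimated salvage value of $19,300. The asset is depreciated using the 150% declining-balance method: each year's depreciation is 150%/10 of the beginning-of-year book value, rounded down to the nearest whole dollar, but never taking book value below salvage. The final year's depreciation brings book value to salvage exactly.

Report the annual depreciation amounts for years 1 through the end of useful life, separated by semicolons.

Depreciable base = $177,560 − $19,300 = $158,260.
Year 1: ⌊$177,560 × 150%/10⌋ = $26,634. Book value $150,926.
Year 2: ⌊$150,926 × 150%/10⌋ = $22,638. Book value $128,288.
Year 3: ⌊$128,288 × 150%/10⌋ = $19,243. Book value $109,045.
Year 4: ⌊$109,045 × 150%/10⌋ = $16,356. Book value $92,689.
Year 5: ⌊$92,689 × 150%/10⌋ = $13,903. Book value $78,786.
Year 6: ⌊$78,786 × 150%/10⌋ = $11,817. Book value $66,969.
Year 7: ⌊$66,969 × 150%/10⌋ = $10,045. Book value $56,924.
Year 8: ⌊$56,924 × 150%/10⌋ = $8,538. Book value $48,386.
Year 9: ⌊$48,386 × 150%/10⌋ = $7,257. Book value $41,129.
Year 10 (final): $41,129 − $19,300 = $21,829. Book value $19,300.

$26,634; $22,638; $19,243; $16,356; $13,903; $11,817; $10,045; $8,538; $7,257; $21,829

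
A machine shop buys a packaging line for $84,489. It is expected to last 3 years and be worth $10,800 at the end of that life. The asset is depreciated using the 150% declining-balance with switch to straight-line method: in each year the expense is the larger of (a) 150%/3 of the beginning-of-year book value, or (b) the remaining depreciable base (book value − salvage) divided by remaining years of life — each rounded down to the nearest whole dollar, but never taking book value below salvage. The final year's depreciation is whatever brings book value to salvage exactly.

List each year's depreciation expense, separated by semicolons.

$42,244; $21,122; $10,323

Depreciable base = $84,489 − $10,800 = $73,689.
Year 1: DB = ⌊$84,489 × 150%/3⌋ = $42,244; SL = ⌊$73,689/3⌋ = $24,563 → take DB $42,244. Book value $42,245.
Year 2: DB = ⌊$42,245 × 150%/3⌋ = $21,122; SL = ⌊$31,445/2⌋ = $15,722 → take DB $21,122. Book value $21,123.
Year 3 (final): $21,123 − $10,800 = $10,323. Book value $10,800.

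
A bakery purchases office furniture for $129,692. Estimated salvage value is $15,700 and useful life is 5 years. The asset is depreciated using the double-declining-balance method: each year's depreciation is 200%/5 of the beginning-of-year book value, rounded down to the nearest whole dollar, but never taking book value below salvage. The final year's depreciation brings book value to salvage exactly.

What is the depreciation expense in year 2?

$31,126

Depreciable base = $129,692 − $15,700 = $113,992.
Year 1: ⌊$129,692 × 200%/5⌋ = $51,876. Book value $77,816.
Year 2: ⌊$77,816 × 200%/5⌋ = $31,126. Book value $46,690.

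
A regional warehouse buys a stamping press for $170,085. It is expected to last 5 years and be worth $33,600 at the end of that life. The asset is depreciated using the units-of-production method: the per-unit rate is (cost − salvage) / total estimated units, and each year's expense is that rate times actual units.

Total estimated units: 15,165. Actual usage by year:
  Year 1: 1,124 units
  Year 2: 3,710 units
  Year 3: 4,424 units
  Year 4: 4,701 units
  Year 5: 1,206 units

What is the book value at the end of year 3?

Depreciable base = $170,085 − $33,600 = $136,485.
Rate = $136,485 / 15,165 units = $9 per unit.
Year 1: 1,124 × $9 = $10,116. Book value $159,969.
Year 2: 3,710 × $9 = $33,390. Book value $126,579.
Year 3: 4,424 × $9 = $39,816. Book value $86,763.

$86,763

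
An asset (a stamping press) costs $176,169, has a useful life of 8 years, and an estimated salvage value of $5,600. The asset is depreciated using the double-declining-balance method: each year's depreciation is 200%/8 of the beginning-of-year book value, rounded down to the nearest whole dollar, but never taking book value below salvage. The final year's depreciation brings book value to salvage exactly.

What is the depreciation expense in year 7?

$7,839

Depreciable base = $176,169 − $5,600 = $170,569.
Year 1: ⌊$176,169 × 200%/8⌋ = $44,042. Book value $132,127.
Year 2: ⌊$132,127 × 200%/8⌋ = $33,031. Book value $99,096.
Year 3: ⌊$99,096 × 200%/8⌋ = $24,774. Book value $74,322.
Year 4: ⌊$74,322 × 200%/8⌋ = $18,580. Book value $55,742.
Year 5: ⌊$55,742 × 200%/8⌋ = $13,935. Book value $41,807.
Year 6: ⌊$41,807 × 200%/8⌋ = $10,451. Book value $31,356.
Year 7: ⌊$31,356 × 200%/8⌋ = $7,839. Book value $23,517.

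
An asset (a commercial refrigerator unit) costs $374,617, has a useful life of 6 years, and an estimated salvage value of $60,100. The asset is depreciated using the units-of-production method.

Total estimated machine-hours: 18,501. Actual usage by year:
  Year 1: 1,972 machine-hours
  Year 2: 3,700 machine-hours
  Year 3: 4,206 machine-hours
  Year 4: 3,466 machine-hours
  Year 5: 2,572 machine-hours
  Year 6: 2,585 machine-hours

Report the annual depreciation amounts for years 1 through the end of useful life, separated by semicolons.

$33,524; $62,900; $71,502; $58,922; $43,724; $43,945

Depreciable base = $374,617 − $60,100 = $314,517.
Rate = $314,517 / 18,501 machine-hours = $17 per machine-hour.
Year 1: 1,972 × $17 = $33,524. Book value $341,093.
Year 2: 3,700 × $17 = $62,900. Book value $278,193.
Year 3: 4,206 × $17 = $71,502. Book value $206,691.
Year 4: 3,466 × $17 = $58,922. Book value $147,769.
Year 5: 2,572 × $17 = $43,724. Book value $104,045.
Year 6: 2,585 × $17 = $43,945. Book value $60,100.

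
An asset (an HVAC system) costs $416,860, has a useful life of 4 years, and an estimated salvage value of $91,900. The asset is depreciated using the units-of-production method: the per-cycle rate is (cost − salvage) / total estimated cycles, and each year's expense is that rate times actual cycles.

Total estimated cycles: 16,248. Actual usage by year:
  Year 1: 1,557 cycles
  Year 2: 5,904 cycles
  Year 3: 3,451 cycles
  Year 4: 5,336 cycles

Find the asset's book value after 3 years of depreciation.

$198,620

Depreciable base = $416,860 − $91,900 = $324,960.
Rate = $324,960 / 16,248 cycles = $20 per cycle.
Year 1: 1,557 × $20 = $31,140. Book value $385,720.
Year 2: 5,904 × $20 = $118,080. Book value $267,640.
Year 3: 3,451 × $20 = $69,020. Book value $198,620.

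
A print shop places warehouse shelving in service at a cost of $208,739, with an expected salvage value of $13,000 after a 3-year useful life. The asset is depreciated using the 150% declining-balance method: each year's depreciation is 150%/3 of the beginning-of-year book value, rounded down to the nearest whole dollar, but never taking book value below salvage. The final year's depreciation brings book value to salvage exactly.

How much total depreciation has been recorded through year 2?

$156,554

Depreciable base = $208,739 − $13,000 = $195,739.
Year 1: ⌊$208,739 × 150%/3⌋ = $104,369. Book value $104,370.
Year 2: ⌊$104,370 × 150%/3⌋ = $52,185. Book value $52,185.
Accumulated through year 2 = $208,739 − $52,185 = $156,554.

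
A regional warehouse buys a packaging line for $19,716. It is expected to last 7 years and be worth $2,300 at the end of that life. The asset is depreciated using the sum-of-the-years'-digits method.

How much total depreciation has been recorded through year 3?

$11,196

Depreciable base = $19,716 − $2,300 = $17,416.
Sum of the years' digits = 7+6+5+4+3+2+1 = 28.
Year 1: $17,416 × 7/28 = $4,354. Book value $15,362.
Year 2: $17,416 × 6/28 = $3,732. Book value $11,630.
Year 3: $17,416 × 5/28 = $3,110. Book value $8,520.
Accumulated through year 3 = $19,716 − $8,520 = $11,196.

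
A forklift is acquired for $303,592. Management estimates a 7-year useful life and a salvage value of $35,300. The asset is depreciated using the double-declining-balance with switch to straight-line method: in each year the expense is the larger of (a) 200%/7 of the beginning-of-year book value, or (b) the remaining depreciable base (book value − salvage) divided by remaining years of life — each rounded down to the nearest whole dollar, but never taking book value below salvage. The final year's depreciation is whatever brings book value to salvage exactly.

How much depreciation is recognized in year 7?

Depreciable base = $303,592 − $35,300 = $268,292.
Year 1: DB = ⌊$303,592 × 200%/7⌋ = $86,740; SL = ⌊$268,292/7⌋ = $38,327 → take DB $86,740. Book value $216,852.
Year 2: DB = ⌊$216,852 × 200%/7⌋ = $61,957; SL = ⌊$181,552/6⌋ = $30,258 → take DB $61,957. Book value $154,895.
Year 3: DB = ⌊$154,895 × 200%/7⌋ = $44,255; SL = ⌊$119,595/5⌋ = $23,919 → take DB $44,255. Book value $110,640.
Year 4: DB = ⌊$110,640 × 200%/7⌋ = $31,611; SL = ⌊$75,340/4⌋ = $18,835 → take DB $31,611. Book value $79,029.
Year 5: DB = ⌊$79,029 × 200%/7⌋ = $22,579; SL = ⌊$43,729/3⌋ = $14,576 → take DB $22,579. Book value $56,450.
Year 6: DB = ⌊$56,450 × 200%/7⌋ = $16,128; SL = ⌊$21,150/2⌋ = $10,575 → take DB $16,128. Book value $40,322.
Year 7 (final): $40,322 − $35,300 = $5,022. Book value $35,300.

$5,022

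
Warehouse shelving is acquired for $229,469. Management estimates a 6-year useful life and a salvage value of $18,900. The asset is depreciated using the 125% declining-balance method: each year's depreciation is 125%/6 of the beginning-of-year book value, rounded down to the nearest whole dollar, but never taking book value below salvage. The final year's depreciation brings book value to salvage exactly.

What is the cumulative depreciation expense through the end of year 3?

Depreciable base = $229,469 − $18,900 = $210,569.
Year 1: ⌊$229,469 × 125%/6⌋ = $47,806. Book value $181,663.
Year 2: ⌊$181,663 × 125%/6⌋ = $37,846. Book value $143,817.
Year 3: ⌊$143,817 × 125%/6⌋ = $29,961. Book value $113,856.
Accumulated through year 3 = $229,469 − $113,856 = $115,613.

$115,613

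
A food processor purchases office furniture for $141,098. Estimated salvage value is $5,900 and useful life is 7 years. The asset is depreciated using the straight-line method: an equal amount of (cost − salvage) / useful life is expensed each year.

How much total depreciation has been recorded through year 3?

$57,942

Depreciable base = $141,098 − $5,900 = $135,198.
Annual expense = $135,198 / 7 = $19,314.
End of year 1: book value $121,784.
End of year 2: book value $102,470.
End of year 3: book value $83,156.
Accumulated through year 3 = $141,098 − $83,156 = $57,942.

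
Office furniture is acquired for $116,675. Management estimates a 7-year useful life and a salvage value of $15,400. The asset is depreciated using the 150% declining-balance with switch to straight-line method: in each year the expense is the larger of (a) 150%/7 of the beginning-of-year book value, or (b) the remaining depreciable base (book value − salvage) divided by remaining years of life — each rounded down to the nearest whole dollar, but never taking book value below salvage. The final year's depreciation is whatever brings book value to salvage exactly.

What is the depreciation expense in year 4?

$12,127

Depreciable base = $116,675 − $15,400 = $101,275.
Year 1: DB = ⌊$116,675 × 150%/7⌋ = $25,001; SL = ⌊$101,275/7⌋ = $14,467 → take DB $25,001. Book value $91,674.
Year 2: DB = ⌊$91,674 × 150%/7⌋ = $19,644; SL = ⌊$76,274/6⌋ = $12,712 → take DB $19,644. Book value $72,030.
Year 3: DB = ⌊$72,030 × 150%/7⌋ = $15,435; SL = ⌊$56,630/5⌋ = $11,326 → take DB $15,435. Book value $56,595.
Year 4: DB = ⌊$56,595 × 150%/7⌋ = $12,127; SL = ⌊$41,195/4⌋ = $10,298 → take DB $12,127. Book value $44,468.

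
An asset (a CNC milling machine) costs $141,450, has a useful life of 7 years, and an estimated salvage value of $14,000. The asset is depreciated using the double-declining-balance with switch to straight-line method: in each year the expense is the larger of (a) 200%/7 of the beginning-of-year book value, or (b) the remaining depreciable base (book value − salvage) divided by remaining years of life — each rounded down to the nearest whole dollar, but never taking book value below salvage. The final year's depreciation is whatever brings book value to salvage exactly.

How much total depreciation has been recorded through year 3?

$89,900

Depreciable base = $141,450 − $14,000 = $127,450.
Year 1: DB = ⌊$141,450 × 200%/7⌋ = $40,414; SL = ⌊$127,450/7⌋ = $18,207 → take DB $40,414. Book value $101,036.
Year 2: DB = ⌊$101,036 × 200%/7⌋ = $28,867; SL = ⌊$87,036/6⌋ = $14,506 → take DB $28,867. Book value $72,169.
Year 3: DB = ⌊$72,169 × 200%/7⌋ = $20,619; SL = ⌊$58,169/5⌋ = $11,633 → take DB $20,619. Book value $51,550.
Accumulated through year 3 = $141,450 − $51,550 = $89,900.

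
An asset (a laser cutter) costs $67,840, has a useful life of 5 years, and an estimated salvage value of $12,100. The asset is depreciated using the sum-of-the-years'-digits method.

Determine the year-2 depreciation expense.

Depreciable base = $67,840 − $12,100 = $55,740.
Sum of the years' digits = 5+4+3+2+1 = 15.
Year 1: $55,740 × 5/15 = $18,580. Book value $49,260.
Year 2: $55,740 × 4/15 = $14,864. Book value $34,396.

$14,864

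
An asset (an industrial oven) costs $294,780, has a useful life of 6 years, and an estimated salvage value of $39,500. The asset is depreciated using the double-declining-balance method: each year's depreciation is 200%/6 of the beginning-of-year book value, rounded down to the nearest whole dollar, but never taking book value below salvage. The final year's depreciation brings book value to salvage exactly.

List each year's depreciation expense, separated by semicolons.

$98,260; $65,506; $43,671; $29,114; $18,729; $0

Depreciable base = $294,780 − $39,500 = $255,280.
Year 1: ⌊$294,780 × 200%/6⌋ = $98,260. Book value $196,520.
Year 2: ⌊$196,520 × 200%/6⌋ = $65,506. Book value $131,014.
Year 3: ⌊$131,014 × 200%/6⌋ = $43,671. Book value $87,343.
Year 4: ⌊$87,343 × 200%/6⌋ = $29,114. Book value $58,229.
Year 5: ⌊$58,229 × 200%/6⌋ = $19,409, capped at $18,729. Book value $39,500.
Year 6 (final): $39,500 − $39,500 = $0. Book value $39,500.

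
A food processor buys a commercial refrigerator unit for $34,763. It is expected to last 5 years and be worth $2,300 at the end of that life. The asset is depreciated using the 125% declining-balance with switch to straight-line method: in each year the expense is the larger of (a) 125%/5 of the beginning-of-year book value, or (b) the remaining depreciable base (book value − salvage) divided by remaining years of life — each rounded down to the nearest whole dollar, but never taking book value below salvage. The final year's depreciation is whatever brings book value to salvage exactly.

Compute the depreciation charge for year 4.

Depreciable base = $34,763 − $2,300 = $32,463.
Year 1: DB = ⌊$34,763 × 125%/5⌋ = $8,690; SL = ⌊$32,463/5⌋ = $6,492 → take DB $8,690. Book value $26,073.
Year 2: DB = ⌊$26,073 × 125%/5⌋ = $6,518; SL = ⌊$23,773/4⌋ = $5,943 → take DB $6,518. Book value $19,555.
Year 3: DB = ⌊$19,555 × 125%/5⌋ = $4,888; SL = ⌊$17,255/3⌋ = $5,751 → take SL $5,751. Book value $13,804.
Year 4: DB = ⌊$13,804 × 125%/5⌋ = $3,451; SL = ⌊$11,504/2⌋ = $5,752 → take SL $5,752. Book value $8,052.

$5,752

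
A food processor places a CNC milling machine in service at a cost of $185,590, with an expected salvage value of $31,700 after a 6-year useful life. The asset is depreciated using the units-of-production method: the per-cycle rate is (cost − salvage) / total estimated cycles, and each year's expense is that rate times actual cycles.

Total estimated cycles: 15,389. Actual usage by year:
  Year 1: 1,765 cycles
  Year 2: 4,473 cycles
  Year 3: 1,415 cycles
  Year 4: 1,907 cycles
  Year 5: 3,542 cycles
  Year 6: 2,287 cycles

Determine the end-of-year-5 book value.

$54,570

Depreciable base = $185,590 − $31,700 = $153,890.
Rate = $153,890 / 15,389 cycles = $10 per cycle.
Year 1: 1,765 × $10 = $17,650. Book value $167,940.
Year 2: 4,473 × $10 = $44,730. Book value $123,210.
Year 3: 1,415 × $10 = $14,150. Book value $109,060.
Year 4: 1,907 × $10 = $19,070. Book value $89,990.
Year 5: 3,542 × $10 = $35,420. Book value $54,570.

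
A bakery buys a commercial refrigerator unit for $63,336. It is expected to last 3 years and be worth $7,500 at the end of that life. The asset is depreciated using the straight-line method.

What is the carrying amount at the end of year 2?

$26,112

Depreciable base = $63,336 − $7,500 = $55,836.
Annual expense = $55,836 / 3 = $18,612.
End of year 1: book value $44,724.
End of year 2: book value $26,112.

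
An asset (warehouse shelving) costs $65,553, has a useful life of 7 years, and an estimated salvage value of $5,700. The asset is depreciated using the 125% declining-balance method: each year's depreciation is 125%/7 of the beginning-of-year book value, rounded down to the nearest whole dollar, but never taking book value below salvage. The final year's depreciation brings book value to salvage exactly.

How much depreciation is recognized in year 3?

$7,898

Depreciable base = $65,553 − $5,700 = $59,853.
Year 1: ⌊$65,553 × 125%/7⌋ = $11,705. Book value $53,848.
Year 2: ⌊$53,848 × 125%/7⌋ = $9,615. Book value $44,233.
Year 3: ⌊$44,233 × 125%/7⌋ = $7,898. Book value $36,335.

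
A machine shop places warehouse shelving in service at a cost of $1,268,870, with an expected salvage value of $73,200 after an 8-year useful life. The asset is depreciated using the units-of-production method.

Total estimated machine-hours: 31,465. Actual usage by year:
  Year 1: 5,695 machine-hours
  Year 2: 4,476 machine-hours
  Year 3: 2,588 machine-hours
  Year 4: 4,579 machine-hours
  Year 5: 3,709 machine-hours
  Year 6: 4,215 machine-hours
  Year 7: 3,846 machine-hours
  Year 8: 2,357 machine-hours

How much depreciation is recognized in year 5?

$140,942

Depreciable base = $1,268,870 − $73,200 = $1,195,670.
Rate = $1,195,670 / 31,465 machine-hours = $38 per machine-hour.
Year 1: 5,695 × $38 = $216,410. Book value $1,052,460.
Year 2: 4,476 × $38 = $170,088. Book value $882,372.
Year 3: 2,588 × $38 = $98,344. Book value $784,028.
Year 4: 4,579 × $38 = $174,002. Book value $610,026.
Year 5: 3,709 × $38 = $140,942. Book value $469,084.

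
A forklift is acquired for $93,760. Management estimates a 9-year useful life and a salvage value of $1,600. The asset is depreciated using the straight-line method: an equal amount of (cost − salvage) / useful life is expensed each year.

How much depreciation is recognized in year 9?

Depreciable base = $93,760 − $1,600 = $92,160.
Annual expense = $92,160 / 9 = $10,240.

$10,240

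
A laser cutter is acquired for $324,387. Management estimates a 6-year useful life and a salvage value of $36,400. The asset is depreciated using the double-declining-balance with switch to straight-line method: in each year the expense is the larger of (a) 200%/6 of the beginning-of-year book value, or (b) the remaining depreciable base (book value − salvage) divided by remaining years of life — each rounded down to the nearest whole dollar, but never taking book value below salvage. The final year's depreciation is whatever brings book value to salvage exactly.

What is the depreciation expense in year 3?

Depreciable base = $324,387 − $36,400 = $287,987.
Year 1: DB = ⌊$324,387 × 200%/6⌋ = $108,129; SL = ⌊$287,987/6⌋ = $47,997 → take DB $108,129. Book value $216,258.
Year 2: DB = ⌊$216,258 × 200%/6⌋ = $72,086; SL = ⌊$179,858/5⌋ = $35,971 → take DB $72,086. Book value $144,172.
Year 3: DB = ⌊$144,172 × 200%/6⌋ = $48,057; SL = ⌊$107,772/4⌋ = $26,943 → take DB $48,057. Book value $96,115.

$48,057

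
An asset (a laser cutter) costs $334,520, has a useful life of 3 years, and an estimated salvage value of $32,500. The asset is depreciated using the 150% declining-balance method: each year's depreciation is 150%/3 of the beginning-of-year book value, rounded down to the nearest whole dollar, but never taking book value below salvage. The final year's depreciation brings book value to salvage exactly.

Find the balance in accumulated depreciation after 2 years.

$250,890

Depreciable base = $334,520 − $32,500 = $302,020.
Year 1: ⌊$334,520 × 150%/3⌋ = $167,260. Book value $167,260.
Year 2: ⌊$167,260 × 150%/3⌋ = $83,630. Book value $83,630.
Accumulated through year 2 = $334,520 − $83,630 = $250,890.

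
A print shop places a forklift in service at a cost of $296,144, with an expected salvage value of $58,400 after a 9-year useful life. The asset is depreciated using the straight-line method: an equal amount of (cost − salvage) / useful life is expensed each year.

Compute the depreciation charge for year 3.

Depreciable base = $296,144 − $58,400 = $237,744.
Annual expense = $237,744 / 9 = $26,416.

$26,416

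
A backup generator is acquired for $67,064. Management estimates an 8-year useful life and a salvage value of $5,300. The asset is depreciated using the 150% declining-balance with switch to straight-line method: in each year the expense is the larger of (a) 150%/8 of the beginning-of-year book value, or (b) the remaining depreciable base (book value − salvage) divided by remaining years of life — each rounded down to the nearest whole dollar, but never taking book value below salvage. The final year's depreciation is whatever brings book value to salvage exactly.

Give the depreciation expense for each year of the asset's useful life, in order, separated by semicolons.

Depreciable base = $67,064 − $5,300 = $61,764.
Year 1: DB = ⌊$67,064 × 150%/8⌋ = $12,574; SL = ⌊$61,764/8⌋ = $7,720 → take DB $12,574. Book value $54,490.
Year 2: DB = ⌊$54,490 × 150%/8⌋ = $10,216; SL = ⌊$49,190/7⌋ = $7,027 → take DB $10,216. Book value $44,274.
Year 3: DB = ⌊$44,274 × 150%/8⌋ = $8,301; SL = ⌊$38,974/6⌋ = $6,495 → take DB $8,301. Book value $35,973.
Year 4: DB = ⌊$35,973 × 150%/8⌋ = $6,744; SL = ⌊$30,673/5⌋ = $6,134 → take DB $6,744. Book value $29,229.
Year 5: DB = ⌊$29,229 × 150%/8⌋ = $5,480; SL = ⌊$23,929/4⌋ = $5,982 → take SL $5,982. Book value $23,247.
Year 6: DB = ⌊$23,247 × 150%/8⌋ = $4,358; SL = ⌊$17,947/3⌋ = $5,982 → take SL $5,982. Book value $17,265.
Year 7: DB = ⌊$17,265 × 150%/8⌋ = $3,237; SL = ⌊$11,965/2⌋ = $5,982 → take SL $5,982. Book value $11,283.
Year 8 (final): $11,283 − $5,300 = $5,983. Book value $5,300.

$12,574; $10,216; $8,301; $6,744; $5,982; $5,982; $5,982; $5,983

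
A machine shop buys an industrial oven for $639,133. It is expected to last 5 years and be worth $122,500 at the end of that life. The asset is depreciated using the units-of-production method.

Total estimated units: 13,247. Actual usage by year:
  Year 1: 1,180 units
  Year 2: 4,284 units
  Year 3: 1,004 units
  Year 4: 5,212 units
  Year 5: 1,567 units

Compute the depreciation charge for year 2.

$167,076

Depreciable base = $639,133 − $122,500 = $516,633.
Rate = $516,633 / 13,247 units = $39 per unit.
Year 1: 1,180 × $39 = $46,020. Book value $593,113.
Year 2: 4,284 × $39 = $167,076. Book value $426,037.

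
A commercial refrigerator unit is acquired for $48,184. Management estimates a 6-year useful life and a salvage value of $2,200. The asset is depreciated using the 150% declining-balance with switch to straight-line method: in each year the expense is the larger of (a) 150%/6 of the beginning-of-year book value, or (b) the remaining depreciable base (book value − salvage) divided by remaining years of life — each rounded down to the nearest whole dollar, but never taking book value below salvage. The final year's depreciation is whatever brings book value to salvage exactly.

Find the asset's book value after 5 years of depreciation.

Depreciable base = $48,184 − $2,200 = $45,984.
Year 1: DB = ⌊$48,184 × 150%/6⌋ = $12,046; SL = ⌊$45,984/6⌋ = $7,664 → take DB $12,046. Book value $36,138.
Year 2: DB = ⌊$36,138 × 150%/6⌋ = $9,034; SL = ⌊$33,938/5⌋ = $6,787 → take DB $9,034. Book value $27,104.
Year 3: DB = ⌊$27,104 × 150%/6⌋ = $6,776; SL = ⌊$24,904/4⌋ = $6,226 → take DB $6,776. Book value $20,328.
Year 4: DB = ⌊$20,328 × 150%/6⌋ = $5,082; SL = ⌊$18,128/3⌋ = $6,042 → take SL $6,042. Book value $14,286.
Year 5: DB = ⌊$14,286 × 150%/6⌋ = $3,571; SL = ⌊$12,086/2⌋ = $6,043 → take SL $6,043. Book value $8,243.

$8,243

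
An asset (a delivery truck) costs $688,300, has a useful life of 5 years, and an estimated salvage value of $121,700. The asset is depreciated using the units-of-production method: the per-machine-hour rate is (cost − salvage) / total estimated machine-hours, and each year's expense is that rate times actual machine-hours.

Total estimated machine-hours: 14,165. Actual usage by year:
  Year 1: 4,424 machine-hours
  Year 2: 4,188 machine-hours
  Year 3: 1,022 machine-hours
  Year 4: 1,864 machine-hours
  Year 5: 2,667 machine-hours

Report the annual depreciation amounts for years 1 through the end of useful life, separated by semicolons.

$176,960; $167,520; $40,880; $74,560; $106,680

Depreciable base = $688,300 − $121,700 = $566,600.
Rate = $566,600 / 14,165 machine-hours = $40 per machine-hour.
Year 1: 4,424 × $40 = $176,960. Book value $511,340.
Year 2: 4,188 × $40 = $167,520. Book value $343,820.
Year 3: 1,022 × $40 = $40,880. Book value $302,940.
Year 4: 1,864 × $40 = $74,560. Book value $228,380.
Year 5: 2,667 × $40 = $106,680. Book value $121,700.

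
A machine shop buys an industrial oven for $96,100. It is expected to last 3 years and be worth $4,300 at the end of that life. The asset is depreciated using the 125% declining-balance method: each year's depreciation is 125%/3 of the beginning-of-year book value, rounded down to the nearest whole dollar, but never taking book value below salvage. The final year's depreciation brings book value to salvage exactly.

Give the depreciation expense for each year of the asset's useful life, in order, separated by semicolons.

Depreciable base = $96,100 − $4,300 = $91,800.
Year 1: ⌊$96,100 × 125%/3⌋ = $40,041. Book value $56,059.
Year 2: ⌊$56,059 × 125%/3⌋ = $23,357. Book value $32,702.
Year 3 (final): $32,702 − $4,300 = $28,402. Book value $4,300.

$40,041; $23,357; $28,402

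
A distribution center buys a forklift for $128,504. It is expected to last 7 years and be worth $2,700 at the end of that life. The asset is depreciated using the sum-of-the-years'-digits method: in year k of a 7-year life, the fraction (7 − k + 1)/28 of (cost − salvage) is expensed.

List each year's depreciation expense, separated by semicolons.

$31,451; $26,958; $22,465; $17,972; $13,479; $8,986; $4,493

Depreciable base = $128,504 − $2,700 = $125,804.
Sum of the years' digits = 7+6+5+4+3+2+1 = 28.
Year 1: $125,804 × 7/28 = $31,451. Book value $97,053.
Year 2: $125,804 × 6/28 = $26,958. Book value $70,095.
Year 3: $125,804 × 5/28 = $22,465. Book value $47,630.
Year 4: $125,804 × 4/28 = $17,972. Book value $29,658.
Year 5: $125,804 × 3/28 = $13,479. Book value $16,179.
Year 6: $125,804 × 2/28 = $8,986. Book value $7,193.
Year 7: $125,804 × 1/28 = $4,493. Book value $2,700.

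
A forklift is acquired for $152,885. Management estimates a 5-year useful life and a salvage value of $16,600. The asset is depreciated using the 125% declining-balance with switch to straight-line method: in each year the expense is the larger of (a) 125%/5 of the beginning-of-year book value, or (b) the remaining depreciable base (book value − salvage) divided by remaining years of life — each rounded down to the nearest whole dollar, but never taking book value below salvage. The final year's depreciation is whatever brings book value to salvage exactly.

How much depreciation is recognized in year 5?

$23,133

Depreciable base = $152,885 − $16,600 = $136,285.
Year 1: DB = ⌊$152,885 × 125%/5⌋ = $38,221; SL = ⌊$136,285/5⌋ = $27,257 → take DB $38,221. Book value $114,664.
Year 2: DB = ⌊$114,664 × 125%/5⌋ = $28,666; SL = ⌊$98,064/4⌋ = $24,516 → take DB $28,666. Book value $85,998.
Year 3: DB = ⌊$85,998 × 125%/5⌋ = $21,499; SL = ⌊$69,398/3⌋ = $23,132 → take SL $23,132. Book value $62,866.
Year 4: DB = ⌊$62,866 × 125%/5⌋ = $15,716; SL = ⌊$46,266/2⌋ = $23,133 → take SL $23,133. Book value $39,733.
Year 5 (final): $39,733 − $16,600 = $23,133. Book value $16,600.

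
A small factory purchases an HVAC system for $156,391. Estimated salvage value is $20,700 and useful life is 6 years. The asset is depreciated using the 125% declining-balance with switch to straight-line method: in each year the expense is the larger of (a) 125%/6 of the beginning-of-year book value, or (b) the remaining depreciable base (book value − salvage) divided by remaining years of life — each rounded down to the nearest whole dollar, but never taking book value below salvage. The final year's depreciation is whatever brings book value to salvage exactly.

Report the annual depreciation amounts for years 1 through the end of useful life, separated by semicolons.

Depreciable base = $156,391 − $20,700 = $135,691.
Year 1: DB = ⌊$156,391 × 125%/6⌋ = $32,581; SL = ⌊$135,691/6⌋ = $22,615 → take DB $32,581. Book value $123,810.
Year 2: DB = ⌊$123,810 × 125%/6⌋ = $25,793; SL = ⌊$103,110/5⌋ = $20,622 → take DB $25,793. Book value $98,017.
Year 3: DB = ⌊$98,017 × 125%/6⌋ = $20,420; SL = ⌊$77,317/4⌋ = $19,329 → take DB $20,420. Book value $77,597.
Year 4: DB = ⌊$77,597 × 125%/6⌋ = $16,166; SL = ⌊$56,897/3⌋ = $18,965 → take SL $18,965. Book value $58,632.
Year 5: DB = ⌊$58,632 × 125%/6⌋ = $12,215; SL = ⌊$37,932/2⌋ = $18,966 → take SL $18,966. Book value $39,666.
Year 6 (final): $39,666 − $20,700 = $18,966. Book value $20,700.

$32,581; $25,793; $20,420; $18,965; $18,966; $18,966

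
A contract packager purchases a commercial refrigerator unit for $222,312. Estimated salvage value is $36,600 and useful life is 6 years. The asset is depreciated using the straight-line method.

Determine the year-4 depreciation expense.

$30,952

Depreciable base = $222,312 − $36,600 = $185,712.
Annual expense = $185,712 / 6 = $30,952.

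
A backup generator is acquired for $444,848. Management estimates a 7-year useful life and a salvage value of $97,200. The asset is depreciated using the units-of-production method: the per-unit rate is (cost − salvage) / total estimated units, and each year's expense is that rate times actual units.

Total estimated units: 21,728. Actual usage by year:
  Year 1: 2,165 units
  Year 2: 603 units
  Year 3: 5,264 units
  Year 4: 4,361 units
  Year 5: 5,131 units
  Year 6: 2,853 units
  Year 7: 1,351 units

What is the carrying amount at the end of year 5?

$164,464

Depreciable base = $444,848 − $97,200 = $347,648.
Rate = $347,648 / 21,728 units = $16 per unit.
Year 1: 2,165 × $16 = $34,640. Book value $410,208.
Year 2: 603 × $16 = $9,648. Book value $400,560.
Year 3: 5,264 × $16 = $84,224. Book value $316,336.
Year 4: 4,361 × $16 = $69,776. Book value $246,560.
Year 5: 5,131 × $16 = $82,096. Book value $164,464.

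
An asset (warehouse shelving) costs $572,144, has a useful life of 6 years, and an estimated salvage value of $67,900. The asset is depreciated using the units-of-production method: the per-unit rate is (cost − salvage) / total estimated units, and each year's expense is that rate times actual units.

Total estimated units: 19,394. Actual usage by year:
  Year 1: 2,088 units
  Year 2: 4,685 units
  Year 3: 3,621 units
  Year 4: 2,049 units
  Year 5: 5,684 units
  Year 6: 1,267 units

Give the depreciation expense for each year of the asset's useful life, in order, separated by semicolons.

$54,288; $121,810; $94,146; $53,274; $147,784; $32,942

Depreciable base = $572,144 − $67,900 = $504,244.
Rate = $504,244 / 19,394 units = $26 per unit.
Year 1: 2,088 × $26 = $54,288. Book value $517,856.
Year 2: 4,685 × $26 = $121,810. Book value $396,046.
Year 3: 3,621 × $26 = $94,146. Book value $301,900.
Year 4: 2,049 × $26 = $53,274. Book value $248,626.
Year 5: 5,684 × $26 = $147,784. Book value $100,842.
Year 6: 1,267 × $26 = $32,942. Book value $67,900.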